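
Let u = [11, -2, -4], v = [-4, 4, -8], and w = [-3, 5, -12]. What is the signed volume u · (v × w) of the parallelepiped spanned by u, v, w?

-8

v × w:
i: 4·(-12) - (-8)·5 = -48 - (-40) = -8
j: (-8)·(-3) - (-4)·(-12) = 24 - 48 = -24
k: (-4)·5 - 4·(-3) = -20 - (-12) = -8
v × w = (-8, -24, -8)
u · (v × w) = 11·(-8) + (-2)·(-24) + (-4)·(-8) = -88 + 48 + 32 = -8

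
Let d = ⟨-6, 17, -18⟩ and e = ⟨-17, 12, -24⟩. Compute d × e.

(-192, 162, 217)

i: 17·(-24) - (-18)·12 = -408 - (-216) = -192
j: (-18)·(-17) - (-6)·(-24) = 306 - 144 = 162
k: (-6)·12 - 17·(-17) = -72 - (-289) = 217
d × e = (-192, 162, 217)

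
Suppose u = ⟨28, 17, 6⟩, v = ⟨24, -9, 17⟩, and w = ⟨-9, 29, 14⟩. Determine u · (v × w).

v × w:
i: (-9)·14 - 17·29 = -126 - 493 = -619
j: 17·(-9) - 24·14 = -153 - 336 = -489
k: 24·29 - (-9)·(-9) = 696 - 81 = 615
v × w = (-619, -489, 615)
u · (v × w) = 28·(-619) + 17·(-489) + 6·615 = -17332 - 8313 + 3690 = -21955

-21955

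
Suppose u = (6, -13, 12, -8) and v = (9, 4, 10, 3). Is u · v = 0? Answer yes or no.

no

u · v = 6·9 + (-13)·4 + 12·10 + (-8)·3 = 54 - 52 + 120 - 24 = 98
Nonzero, so the vectors are not orthogonal.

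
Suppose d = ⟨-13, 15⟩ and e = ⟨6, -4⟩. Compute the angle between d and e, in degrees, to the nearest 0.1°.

d · e = (-13)·6 + 15·(-4) = -78 - 60 = -138
|d|² = 169 + 225 = 394,  |d| = √394 ≈ 19.849433
|e|² = 36 + 16 = 52,  |e| = √52 ≈ 7.211103
cos θ = -138 / (19.849433 · 7.211103) ≈ -0.96412
θ = arccos(-0.96412) ≈ 164.6°

164.6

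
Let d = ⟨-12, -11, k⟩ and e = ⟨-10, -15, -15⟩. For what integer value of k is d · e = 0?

19

d · e = (-12)·(-10) + (-11)·(-15) + k·(-15) = 285 - 15k
Set equal to 0: -15k = -285, so k = 19.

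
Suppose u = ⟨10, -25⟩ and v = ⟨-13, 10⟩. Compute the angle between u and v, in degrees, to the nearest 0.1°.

u · v = 10·(-13) + (-25)·10 = -130 - 250 = -380
|u|² = 100 + 625 = 725,  |u| = √725 ≈ 26.925824
|v|² = 169 + 100 = 269,  |v| = √269 ≈ 16.401219
cos θ = -380 / (26.925824 · 16.401219) ≈ -0.86048
θ = arccos(-0.86048) ≈ 149.4°

149.4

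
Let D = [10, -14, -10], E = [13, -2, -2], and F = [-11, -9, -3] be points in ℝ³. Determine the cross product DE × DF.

(44, -189, 267)

DE = (3, 12, 8)
DF = (-21, 5, 7)
i: 12·7 - 8·5 = 84 - 40 = 44
j: 8·(-21) - 3·7 = -168 - 21 = -189
k: 3·5 - 12·(-21) = 15 - (-252) = 267
DE × DF = (44, -189, 267)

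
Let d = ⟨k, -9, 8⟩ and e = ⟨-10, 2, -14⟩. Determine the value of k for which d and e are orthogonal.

-13

d · e = k·(-10) + (-9)·2 + 8·(-14) = -130 - 10k
Set equal to 0: -10k = 130, so k = -13.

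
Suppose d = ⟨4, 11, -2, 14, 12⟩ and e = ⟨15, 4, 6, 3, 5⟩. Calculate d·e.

d · e = 4·15 + 11·4 + (-2)·6 + 14·3 + 12·5 = 60 + 44 - 12 + 42 + 60 = 194

194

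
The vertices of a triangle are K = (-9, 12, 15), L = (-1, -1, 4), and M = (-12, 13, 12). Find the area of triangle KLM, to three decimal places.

40.957

KL = (8, -13, -11),  KM = (-3, 1, -3)
i: (-13)·(-3) - (-11)·1 = 39 - (-11) = 50
j: (-11)·(-3) - 8·(-3) = 33 - (-24) = 57
k: 8·1 - (-13)·(-3) = 8 - 39 = -31
KL × KM = (50, 57, -31)
|KL × KM| = √6710 ≈ 81.9146
area = ½ · 81.9146 ≈ 40.957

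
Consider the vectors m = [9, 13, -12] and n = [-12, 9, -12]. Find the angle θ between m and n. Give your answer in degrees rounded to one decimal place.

m · n = 9·(-12) + 13·9 + (-12)·(-12) = -108 + 117 + 144 = 153
|m|² = 81 + 169 + 144 = 394,  |m| = √394 ≈ 19.849433
|n|² = 144 + 81 + 144 = 369,  |n| = √369 ≈ 19.209373
cos θ = 153 / (19.849433 · 19.209373) ≈ 0.40126
θ = arccos(0.40126) ≈ 66.3°

66.3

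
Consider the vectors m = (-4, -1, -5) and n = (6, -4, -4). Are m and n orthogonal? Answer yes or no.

m · n = (-4)·6 + (-1)·(-4) + (-5)·(-4) = -24 + 4 + 20 = 0
Zero, so the vectors are orthogonal.

yes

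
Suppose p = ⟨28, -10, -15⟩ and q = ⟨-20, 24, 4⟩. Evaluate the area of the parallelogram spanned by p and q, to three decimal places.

i: (-10)·4 - (-15)·24 = -40 - (-360) = 320
j: (-15)·(-20) - 28·4 = 300 - 112 = 188
k: 28·24 - (-10)·(-20) = 672 - 200 = 472
p × q = (320, 188, 472)
|p × q| = √(320² + 188² + 472²) = √360528 ≈ 600.4398

600.440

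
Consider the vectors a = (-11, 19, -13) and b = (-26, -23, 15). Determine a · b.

a · b = (-11)·(-26) + 19·(-23) + (-13)·15 = 286 - 437 - 195 = -346

-346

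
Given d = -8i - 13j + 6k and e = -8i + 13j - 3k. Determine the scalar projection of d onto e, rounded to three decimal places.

-7.907

d · e = (-8)·(-8) + (-13)·13 + 6·(-3) = 64 - 169 - 18 = -123
|e| = √(64 + 169 + 9) = √242 ≈ 15.5563
comp_e d = -123 / √242 ≈ -7.907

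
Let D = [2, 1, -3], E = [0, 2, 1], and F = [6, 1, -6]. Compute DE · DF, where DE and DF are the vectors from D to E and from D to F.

-20

DE = E − D = (-2, 1, 4)
DF = F − D = (4, 0, -3)
DE · DF = (-2)·4 + 1·0 + 4·(-3) = -8 + 0 - 12 = -20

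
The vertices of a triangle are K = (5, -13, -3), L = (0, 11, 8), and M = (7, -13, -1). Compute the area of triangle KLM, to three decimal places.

KL = (-5, 24, 11),  KM = (2, 0, 2)
i: 24·2 - 11·0 = 48 - 0 = 48
j: 11·2 - (-5)·2 = 22 - (-10) = 32
k: (-5)·0 - 24·2 = 0 - 48 = -48
KL × KM = (48, 32, -48)
|KL × KM| = √5632 ≈ 75.0467
area = ½ · 75.0467 ≈ 37.523

37.523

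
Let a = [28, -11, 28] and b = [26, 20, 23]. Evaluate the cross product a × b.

(-813, 84, 846)

i: (-11)·23 - 28·20 = -253 - 560 = -813
j: 28·26 - 28·23 = 728 - 644 = 84
k: 28·20 - (-11)·26 = 560 - (-286) = 846
a × b = (-813, 84, 846)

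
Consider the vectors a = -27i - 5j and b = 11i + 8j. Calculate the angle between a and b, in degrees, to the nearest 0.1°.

154.5

a · b = (-27)·11 + (-5)·8 = -297 - 40 = -337
|a|² = 729 + 25 = 754,  |a| = √754 ≈ 27.459060
|b|² = 121 + 64 = 185,  |b| = √185 ≈ 13.601471
cos θ = -337 / (27.459060 · 13.601471) ≈ -0.90232
θ = arccos(-0.90232) ≈ 154.5°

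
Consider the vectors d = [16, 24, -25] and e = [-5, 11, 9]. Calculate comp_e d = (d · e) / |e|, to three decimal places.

-2.721

d · e = 16·(-5) + 24·11 + (-25)·9 = -80 + 264 - 225 = -41
|e| = √(25 + 121 + 81) = √227 ≈ 15.0665
comp_e d = -41 / √227 ≈ -2.721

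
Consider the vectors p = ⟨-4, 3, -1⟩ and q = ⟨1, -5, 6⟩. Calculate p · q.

p · q = (-4)·1 + 3·(-5) + (-1)·6 = -4 - 15 - 6 = -25

-25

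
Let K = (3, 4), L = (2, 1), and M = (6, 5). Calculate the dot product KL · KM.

-6

KL = L − K = (-1, -3)
KM = M − K = (3, 1)
KL · KM = (-1)·3 + (-3)·1 = -3 - 3 = -6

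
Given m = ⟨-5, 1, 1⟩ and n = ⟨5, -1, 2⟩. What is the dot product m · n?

m · n = (-5)·5 + 1·(-1) + 1·2 = -25 - 1 + 2 = -24

-24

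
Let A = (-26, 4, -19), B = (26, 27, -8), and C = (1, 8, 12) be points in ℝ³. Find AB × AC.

(669, -1315, -413)

AB = (52, 23, 11)
AC = (27, 4, 31)
i: 23·31 - 11·4 = 713 - 44 = 669
j: 11·27 - 52·31 = 297 - 1612 = -1315
k: 52·4 - 23·27 = 208 - 621 = -413
AB × AC = (669, -1315, -413)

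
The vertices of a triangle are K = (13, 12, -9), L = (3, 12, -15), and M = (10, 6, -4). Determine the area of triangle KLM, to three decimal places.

KL = (-10, 0, -6),  KM = (-3, -6, 5)
i: 0·5 - (-6)·(-6) = 0 - 36 = -36
j: (-6)·(-3) - (-10)·5 = 18 - (-50) = 68
k: (-10)·(-6) - 0·(-3) = 60 - 0 = 60
KL × KM = (-36, 68, 60)
|KL × KM| = √9520 ≈ 97.5705
area = ½ · 97.5705 ≈ 48.785

48.785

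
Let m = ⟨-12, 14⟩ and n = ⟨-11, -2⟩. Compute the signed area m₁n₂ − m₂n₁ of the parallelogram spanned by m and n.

178

(-12)·(-2) - 14·(-11) = 24 - (-154) = 178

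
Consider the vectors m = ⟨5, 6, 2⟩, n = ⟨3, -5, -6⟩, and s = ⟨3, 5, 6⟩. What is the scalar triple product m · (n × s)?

n × s:
i: (-5)·6 - (-6)·5 = -30 - (-30) = 0
j: (-6)·3 - 3·6 = -18 - 18 = -36
k: 3·5 - (-5)·3 = 15 - (-15) = 30
n × s = (0, -36, 30)
m · (n × s) = 5·0 + 6·(-36) + 2·30 = 0 - 216 + 60 = -156

-156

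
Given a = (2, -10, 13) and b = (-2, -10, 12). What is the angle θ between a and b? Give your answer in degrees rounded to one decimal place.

a · b = 2·(-2) + (-10)·(-10) + 13·12 = -4 + 100 + 156 = 252
|a|² = 4 + 100 + 169 = 273,  |a| = √273 ≈ 16.522712
|b|² = 4 + 100 + 144 = 248,  |b| = √248 ≈ 15.748016
cos θ = 252 / (16.522712 · 15.748016) ≈ 0.96849
θ = arccos(0.96849) ≈ 14.4°

14.4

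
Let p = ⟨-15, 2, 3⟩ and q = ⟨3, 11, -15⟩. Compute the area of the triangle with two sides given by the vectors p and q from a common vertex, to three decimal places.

141.303

i: 2·(-15) - 3·11 = -30 - 33 = -63
j: 3·3 - (-15)·(-15) = 9 - 225 = -216
k: (-15)·11 - 2·3 = -165 - 6 = -171
p × q = (-63, -216, -171)
|p × q| = √((-63)² + (-216)² + (-171)²) = √79866 ≈ 282.6057
area = ½ · 282.6057 ≈ 141.303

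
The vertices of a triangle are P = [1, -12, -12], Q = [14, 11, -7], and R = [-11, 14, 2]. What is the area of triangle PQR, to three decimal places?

343.666

PQ = (13, 23, 5),  PR = (-12, 26, 14)
i: 23·14 - 5·26 = 322 - 130 = 192
j: 5·(-12) - 13·14 = -60 - 182 = -242
k: 13·26 - 23·(-12) = 338 - (-276) = 614
PQ × PR = (192, -242, 614)
|PQ × PR| = √472424 ≈ 687.3311
area = ½ · 687.3311 ≈ 343.666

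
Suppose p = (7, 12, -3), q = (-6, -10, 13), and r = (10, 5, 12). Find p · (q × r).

q × r:
i: (-10)·12 - 13·5 = -120 - 65 = -185
j: 13·10 - (-6)·12 = 130 - (-72) = 202
k: (-6)·5 - (-10)·10 = -30 - (-100) = 70
q × r = (-185, 202, 70)
p · (q × r) = 7·(-185) + 12·202 + (-3)·70 = -1295 + 2424 - 210 = 919

919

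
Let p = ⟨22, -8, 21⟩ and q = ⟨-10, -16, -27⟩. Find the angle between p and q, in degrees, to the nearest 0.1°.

129.5

p · q = 22·(-10) + (-8)·(-16) + 21·(-27) = -220 + 128 - 567 = -659
|p|² = 484 + 64 + 441 = 989,  |p| = √989 ≈ 31.448370
|q|² = 100 + 256 + 729 = 1085,  |q| = √1085 ≈ 32.939338
cos θ = -659 / (31.448370 · 32.939338) ≈ -0.63617
θ = arccos(-0.63617) ≈ 129.5°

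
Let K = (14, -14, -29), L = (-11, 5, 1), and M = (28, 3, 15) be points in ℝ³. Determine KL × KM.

KL = (-25, 19, 30)
KM = (14, 17, 44)
i: 19·44 - 30·17 = 836 - 510 = 326
j: 30·14 - (-25)·44 = 420 - (-1100) = 1520
k: (-25)·17 - 19·14 = -425 - 266 = -691
KL × KM = (326, 1520, -691)

(326, 1520, -691)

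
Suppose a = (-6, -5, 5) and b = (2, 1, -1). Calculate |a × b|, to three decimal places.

i: (-5)·(-1) - 5·1 = 5 - 5 = 0
j: 5·2 - (-6)·(-1) = 10 - 6 = 4
k: (-6)·1 - (-5)·2 = -6 - (-10) = 4
a × b = (0, 4, 4)
|a × b| = √(0² + 4² + 4²) = √32 ≈ 5.6569

5.657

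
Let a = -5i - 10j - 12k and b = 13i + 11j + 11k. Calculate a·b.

-307

a · b = (-5)·13 + (-10)·11 + (-12)·11 = -65 - 110 - 132 = -307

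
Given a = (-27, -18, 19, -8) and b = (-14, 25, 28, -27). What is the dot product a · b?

676

a · b = (-27)·(-14) + (-18)·25 + 19·28 + (-8)·(-27) = 378 - 450 + 532 + 216 = 676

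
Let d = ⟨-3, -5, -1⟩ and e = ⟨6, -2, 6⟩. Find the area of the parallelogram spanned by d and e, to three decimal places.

49.639

i: (-5)·6 - (-1)·(-2) = -30 - 2 = -32
j: (-1)·6 - (-3)·6 = -6 - (-18) = 12
k: (-3)·(-2) - (-5)·6 = 6 - (-30) = 36
d × e = (-32, 12, 36)
|d × e| = √((-32)² + 12² + 36²) = √2464 ≈ 49.6387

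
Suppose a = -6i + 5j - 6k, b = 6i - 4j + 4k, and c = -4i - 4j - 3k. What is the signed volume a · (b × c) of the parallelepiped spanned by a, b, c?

82

b × c:
i: (-4)·(-3) - 4·(-4) = 12 - (-16) = 28
j: 4·(-4) - 6·(-3) = -16 - (-18) = 2
k: 6·(-4) - (-4)·(-4) = -24 - 16 = -40
b × c = (28, 2, -40)
a · (b × c) = (-6)·28 + 5·2 + (-6)·(-40) = -168 + 10 + 240 = 82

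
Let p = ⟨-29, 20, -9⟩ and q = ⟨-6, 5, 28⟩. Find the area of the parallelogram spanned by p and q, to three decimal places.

1056.696

i: 20·28 - (-9)·5 = 560 - (-45) = 605
j: (-9)·(-6) - (-29)·28 = 54 - (-812) = 866
k: (-29)·5 - 20·(-6) = -145 - (-120) = -25
p × q = (605, 866, -25)
|p × q| = √(605² + 866² + (-25)²) = √1116606 ≈ 1056.6958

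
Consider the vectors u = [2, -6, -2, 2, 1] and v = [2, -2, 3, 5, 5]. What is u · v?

25

u · v = 2·2 + (-6)·(-2) + (-2)·3 + 2·5 + 1·5 = 4 + 12 - 6 + 10 + 5 = 25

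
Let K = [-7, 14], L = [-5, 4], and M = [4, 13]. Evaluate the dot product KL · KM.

KL = L − K = (2, -10)
KM = M − K = (11, -1)
KL · KM = 2·11 + (-10)·(-1) = 22 + 10 = 32

32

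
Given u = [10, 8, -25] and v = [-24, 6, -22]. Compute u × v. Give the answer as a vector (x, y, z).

i: 8·(-22) - (-25)·6 = -176 - (-150) = -26
j: (-25)·(-24) - 10·(-22) = 600 - (-220) = 820
k: 10·6 - 8·(-24) = 60 - (-192) = 252
u × v = (-26, 820, 252)

(-26, 820, 252)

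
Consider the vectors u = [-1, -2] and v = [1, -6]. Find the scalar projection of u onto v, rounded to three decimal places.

1.808

u · v = (-1)·1 + (-2)·(-6) = -1 + 12 = 11
|v| = √(1 + 36) = √37 ≈ 6.0828
comp_v u = 11 / √37 ≈ 1.808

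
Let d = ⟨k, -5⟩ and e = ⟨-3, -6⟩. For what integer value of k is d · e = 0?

d · e = k·(-3) + (-5)·(-6) = 30 - 3k
Set equal to 0: -3k = -30, so k = 10.

10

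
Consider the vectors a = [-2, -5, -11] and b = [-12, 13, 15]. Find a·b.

a · b = (-2)·(-12) + (-5)·13 + (-11)·15 = 24 - 65 - 165 = -206

-206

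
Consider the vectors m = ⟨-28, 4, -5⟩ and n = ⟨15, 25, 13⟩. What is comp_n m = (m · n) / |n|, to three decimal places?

m · n = (-28)·15 + 4·25 + (-5)·13 = -420 + 100 - 65 = -385
|n| = √(225 + 625 + 169) = √1019 ≈ 31.9218
comp_n m = -385 / √1019 ≈ -12.061

-12.061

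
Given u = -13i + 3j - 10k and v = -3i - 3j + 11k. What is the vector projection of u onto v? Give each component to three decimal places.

u · v = (-13)·(-3) + 3·(-3) + (-10)·11 = 39 - 9 - 110 = -80
|v|² = 9 + 9 + 121 = 139
proj_v u = (-80/139) · (-3, -3, 11) ≈ (1.727, 1.727, -6.331)

(1.727, 1.727, -6.331)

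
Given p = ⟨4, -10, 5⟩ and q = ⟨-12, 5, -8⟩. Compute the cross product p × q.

i: (-10)·(-8) - 5·5 = 80 - 25 = 55
j: 5·(-12) - 4·(-8) = -60 - (-32) = -28
k: 4·5 - (-10)·(-12) = 20 - 120 = -100
p × q = (55, -28, -100)

(55, -28, -100)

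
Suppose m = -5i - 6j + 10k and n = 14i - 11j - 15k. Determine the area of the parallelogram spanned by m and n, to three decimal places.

252.083

i: (-6)·(-15) - 10·(-11) = 90 - (-110) = 200
j: 10·14 - (-5)·(-15) = 140 - 75 = 65
k: (-5)·(-11) - (-6)·14 = 55 - (-84) = 139
m × n = (200, 65, 139)
|m × n| = √(200² + 65² + 139²) = √63546 ≈ 252.0833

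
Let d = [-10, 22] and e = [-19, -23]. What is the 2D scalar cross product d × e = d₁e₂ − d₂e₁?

(-10)·(-23) - 22·(-19) = 230 - (-418) = 648

648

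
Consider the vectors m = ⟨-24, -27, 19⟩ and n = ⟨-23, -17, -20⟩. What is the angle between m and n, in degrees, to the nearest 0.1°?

63.7

m · n = (-24)·(-23) + (-27)·(-17) + 19·(-20) = 552 + 459 - 380 = 631
|m|² = 576 + 729 + 361 = 1666,  |m| = √1666 ≈ 40.816663
|n|² = 529 + 289 + 400 = 1218,  |n| = √1218 ≈ 34.899857
cos θ = 631 / (40.816663 · 34.899857) ≈ 0.44296
θ = arccos(0.44296) ≈ 63.7°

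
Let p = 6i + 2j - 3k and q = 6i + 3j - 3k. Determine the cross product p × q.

i: 2·(-3) - (-3)·3 = -6 - (-9) = 3
j: (-3)·6 - 6·(-3) = -18 - (-18) = 0
k: 6·3 - 2·6 = 18 - 12 = 6
p × q = (3, 0, 6)

(3, 0, 6)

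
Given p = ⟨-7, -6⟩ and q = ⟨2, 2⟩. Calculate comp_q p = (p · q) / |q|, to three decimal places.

p · q = (-7)·2 + (-6)·2 = -14 - 12 = -26
|q| = √(4 + 4) = √8 ≈ 2.8284
comp_q p = -26 / √8 ≈ -9.192

-9.192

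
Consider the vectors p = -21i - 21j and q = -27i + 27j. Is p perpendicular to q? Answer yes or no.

p · q = (-21)·(-27) + (-21)·27 = 567 - 567 = 0
Zero, so the vectors are orthogonal.

yes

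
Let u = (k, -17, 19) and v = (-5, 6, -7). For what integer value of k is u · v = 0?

-47

u · v = k·(-5) + (-17)·6 + 19·(-7) = -235 - 5k
Set equal to 0: -5k = 235, so k = -47.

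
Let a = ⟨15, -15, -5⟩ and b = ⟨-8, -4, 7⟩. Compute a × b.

(-125, -65, -180)

i: (-15)·7 - (-5)·(-4) = -105 - 20 = -125
j: (-5)·(-8) - 15·7 = 40 - 105 = -65
k: 15·(-4) - (-15)·(-8) = -60 - 120 = -180
a × b = (-125, -65, -180)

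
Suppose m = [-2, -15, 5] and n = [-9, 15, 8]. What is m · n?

m · n = (-2)·(-9) + (-15)·15 + 5·8 = 18 - 225 + 40 = -167

-167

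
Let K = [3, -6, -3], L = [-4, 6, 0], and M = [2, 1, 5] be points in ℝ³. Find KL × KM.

(75, 53, -37)

KL = (-7, 12, 3)
KM = (-1, 7, 8)
i: 12·8 - 3·7 = 96 - 21 = 75
j: 3·(-1) - (-7)·8 = -3 - (-56) = 53
k: (-7)·7 - 12·(-1) = -49 - (-12) = -37
KL × KM = (75, 53, -37)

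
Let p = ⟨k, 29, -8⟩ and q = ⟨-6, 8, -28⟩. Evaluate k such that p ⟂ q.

76

p · q = k·(-6) + 29·8 + (-8)·(-28) = 456 - 6k
Set equal to 0: -6k = -456, so k = 76.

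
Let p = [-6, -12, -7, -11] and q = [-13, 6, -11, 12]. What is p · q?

-49

p · q = (-6)·(-13) + (-12)·6 + (-7)·(-11) + (-11)·12 = 78 - 72 + 77 - 132 = -49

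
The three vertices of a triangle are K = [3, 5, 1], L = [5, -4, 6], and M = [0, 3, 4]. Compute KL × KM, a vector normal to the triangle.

KL = (2, -9, 5)
KM = (-3, -2, 3)
i: (-9)·3 - 5·(-2) = -27 - (-10) = -17
j: 5·(-3) - 2·3 = -15 - 6 = -21
k: 2·(-2) - (-9)·(-3) = -4 - 27 = -31
KL × KM = (-17, -21, -31)

(-17, -21, -31)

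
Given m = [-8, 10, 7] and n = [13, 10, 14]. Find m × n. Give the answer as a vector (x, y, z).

(70, 203, -210)

i: 10·14 - 7·10 = 140 - 70 = 70
j: 7·13 - (-8)·14 = 91 - (-112) = 203
k: (-8)·10 - 10·13 = -80 - 130 = -210
m × n = (70, 203, -210)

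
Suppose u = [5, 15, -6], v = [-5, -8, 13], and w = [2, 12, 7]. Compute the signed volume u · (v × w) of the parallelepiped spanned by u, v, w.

119

v × w:
i: (-8)·7 - 13·12 = -56 - 156 = -212
j: 13·2 - (-5)·7 = 26 - (-35) = 61
k: (-5)·12 - (-8)·2 = -60 - (-16) = -44
v × w = (-212, 61, -44)
u · (v × w) = 5·(-212) + 15·61 + (-6)·(-44) = -1060 + 915 + 264 = 119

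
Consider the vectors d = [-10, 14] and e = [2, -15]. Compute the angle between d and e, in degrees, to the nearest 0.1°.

d · e = (-10)·2 + 14·(-15) = -20 - 210 = -230
|d|² = 100 + 196 = 296,  |d| = √296 ≈ 17.204651
|e|² = 4 + 225 = 229,  |e| = √229 ≈ 15.132746
cos θ = -230 / (17.204651 · 15.132746) ≈ -0.88341
θ = arccos(-0.88341) ≈ 152.1°

152.1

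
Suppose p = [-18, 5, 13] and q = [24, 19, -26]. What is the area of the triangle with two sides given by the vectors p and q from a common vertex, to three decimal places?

i: 5·(-26) - 13·19 = -130 - 247 = -377
j: 13·24 - (-18)·(-26) = 312 - 468 = -156
k: (-18)·19 - 5·24 = -342 - 120 = -462
p × q = (-377, -156, -462)
|p × q| = √((-377)² + (-156)² + (-462)²) = √379909 ≈ 616.3676
area = ½ · 616.3676 ≈ 308.184

308.184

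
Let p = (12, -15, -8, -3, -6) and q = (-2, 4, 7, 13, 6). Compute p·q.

-215

p · q = 12·(-2) + (-15)·4 + (-8)·7 + (-3)·13 + (-6)·6 = -24 - 60 - 56 - 39 - 36 = -215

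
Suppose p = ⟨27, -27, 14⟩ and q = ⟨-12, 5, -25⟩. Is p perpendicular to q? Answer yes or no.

no

p · q = 27·(-12) + (-27)·5 + 14·(-25) = -324 - 135 - 350 = -809
Nonzero, so the vectors are not orthogonal.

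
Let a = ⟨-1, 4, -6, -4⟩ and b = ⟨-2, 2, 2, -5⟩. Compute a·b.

a · b = (-1)·(-2) + 4·2 + (-6)·2 + (-4)·(-5) = 2 + 8 - 12 + 20 = 18

18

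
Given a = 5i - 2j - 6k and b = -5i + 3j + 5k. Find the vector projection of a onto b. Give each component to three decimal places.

a · b = 5·(-5) + (-2)·3 + (-6)·5 = -25 - 6 - 30 = -61
|b|² = 25 + 9 + 25 = 59
proj_b a = (-61/59) · (-5, 3, 5) ≈ (5.169, -3.102, -5.169)

(5.169, -3.102, -5.169)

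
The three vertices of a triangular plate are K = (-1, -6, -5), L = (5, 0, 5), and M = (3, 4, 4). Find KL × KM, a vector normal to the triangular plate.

(-46, -14, 36)

KL = (6, 6, 10)
KM = (4, 10, 9)
i: 6·9 - 10·10 = 54 - 100 = -46
j: 10·4 - 6·9 = 40 - 54 = -14
k: 6·10 - 6·4 = 60 - 24 = 36
KL × KM = (-46, -14, 36)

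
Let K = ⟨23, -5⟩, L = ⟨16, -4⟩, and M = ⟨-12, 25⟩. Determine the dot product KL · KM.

275

KL = L − K = (-7, 1)
KM = M − K = (-35, 30)
KL · KM = (-7)·(-35) + 1·30 = 245 + 30 = 275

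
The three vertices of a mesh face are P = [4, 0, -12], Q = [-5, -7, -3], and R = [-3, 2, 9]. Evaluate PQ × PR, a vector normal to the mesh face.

PQ = (-9, -7, 9)
PR = (-7, 2, 21)
i: (-7)·21 - 9·2 = -147 - 18 = -165
j: 9·(-7) - (-9)·21 = -63 - (-189) = 126
k: (-9)·2 - (-7)·(-7) = -18 - 49 = -67
PQ × PR = (-165, 126, -67)

(-165, 126, -67)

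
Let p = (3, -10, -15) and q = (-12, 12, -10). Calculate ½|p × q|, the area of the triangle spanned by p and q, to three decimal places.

179.969

i: (-10)·(-10) - (-15)·12 = 100 - (-180) = 280
j: (-15)·(-12) - 3·(-10) = 180 - (-30) = 210
k: 3·12 - (-10)·(-12) = 36 - 120 = -84
p × q = (280, 210, -84)
|p × q| = √(280² + 210² + (-84)²) = √129556 ≈ 359.9389
area = ½ · 359.9389 ≈ 179.969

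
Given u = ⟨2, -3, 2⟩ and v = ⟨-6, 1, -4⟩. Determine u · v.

-23

u · v = 2·(-6) + (-3)·1 + 2·(-4) = -12 - 3 - 8 = -23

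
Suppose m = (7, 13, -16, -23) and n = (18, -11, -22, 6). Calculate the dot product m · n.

m · n = 7·18 + 13·(-11) + (-16)·(-22) + (-23)·6 = 126 - 143 + 352 - 138 = 197

197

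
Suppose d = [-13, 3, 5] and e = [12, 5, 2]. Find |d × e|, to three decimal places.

i: 3·2 - 5·5 = 6 - 25 = -19
j: 5·12 - (-13)·2 = 60 - (-26) = 86
k: (-13)·5 - 3·12 = -65 - 36 = -101
d × e = (-19, 86, -101)
|d × e| = √((-19)² + 86² + (-101)²) = √17958 ≈ 134.0075

134.007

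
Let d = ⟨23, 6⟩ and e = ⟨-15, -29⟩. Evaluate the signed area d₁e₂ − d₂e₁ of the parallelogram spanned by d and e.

23·(-29) - 6·(-15) = -667 - (-90) = -577

-577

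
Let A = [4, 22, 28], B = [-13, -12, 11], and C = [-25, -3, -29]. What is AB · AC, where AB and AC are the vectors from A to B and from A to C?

2312

AB = B − A = (-17, -34, -17)
AC = C − A = (-29, -25, -57)
AB · AC = (-17)·(-29) + (-34)·(-25) + (-17)·(-57) = 493 + 850 + 969 = 2312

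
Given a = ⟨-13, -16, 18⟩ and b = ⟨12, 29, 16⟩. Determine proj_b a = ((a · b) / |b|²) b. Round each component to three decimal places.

a · b = (-13)·12 + (-16)·29 + 18·16 = -156 - 464 + 288 = -332
|b|² = 144 + 841 + 256 = 1241
proj_b a = (-332/1241) · (12, 29, 16) ≈ (-3.210, -7.758, -4.280)

(-3.210, -7.758, -4.280)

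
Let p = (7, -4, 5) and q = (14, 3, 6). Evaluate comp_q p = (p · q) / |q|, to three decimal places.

p · q = 7·14 + (-4)·3 + 5·6 = 98 - 12 + 30 = 116
|q| = √(196 + 9 + 36) = √241 ≈ 15.5242
comp_q p = 116 / √241 ≈ 7.472

7.472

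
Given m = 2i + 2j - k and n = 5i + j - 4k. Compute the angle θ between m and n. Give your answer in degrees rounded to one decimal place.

m · n = 2·5 + 2·1 + (-1)·(-4) = 10 + 2 + 4 = 16
|m|² = 4 + 4 + 1 = 9,  |m| = √9 ≈ 3.000000
|n|² = 25 + 1 + 16 = 42,  |n| = √42 ≈ 6.480741
cos θ = 16 / (3.000000 · 6.480741) ≈ 0.82295
θ = arccos(0.82295) ≈ 34.6°

34.6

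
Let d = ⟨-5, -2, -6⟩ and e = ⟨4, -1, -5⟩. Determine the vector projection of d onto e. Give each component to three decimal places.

d · e = (-5)·4 + (-2)·(-1) + (-6)·(-5) = -20 + 2 + 30 = 12
|e|² = 16 + 1 + 25 = 42
proj_e d = (12/42) · (4, -1, -5) ≈ (1.143, -0.286, -1.429)

(1.143, -0.286, -1.429)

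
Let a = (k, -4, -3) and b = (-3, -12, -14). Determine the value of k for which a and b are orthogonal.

30

a · b = k·(-3) + (-4)·(-12) + (-3)·(-14) = 90 - 3k
Set equal to 0: -3k = -90, so k = 30.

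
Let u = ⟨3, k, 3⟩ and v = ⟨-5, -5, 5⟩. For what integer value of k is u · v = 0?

u · v = 3·(-5) + k·(-5) + 3·5 = 0 - 5k
Set equal to 0: -5k = 0, so k = 0.

0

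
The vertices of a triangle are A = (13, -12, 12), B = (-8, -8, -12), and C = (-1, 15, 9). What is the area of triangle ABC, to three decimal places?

AB = (-21, 4, -24),  AC = (-14, 27, -3)
i: 4·(-3) - (-24)·27 = -12 - (-648) = 636
j: (-24)·(-14) - (-21)·(-3) = 336 - 63 = 273
k: (-21)·27 - 4·(-14) = -567 - (-56) = -511
AB × AC = (636, 273, -511)
|AB × AC| = √740146 ≈ 860.3174
area = ½ · 860.3174 ≈ 430.159

430.159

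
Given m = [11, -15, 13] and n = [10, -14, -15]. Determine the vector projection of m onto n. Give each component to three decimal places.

(2.399, -3.359, -3.599)

m · n = 11·10 + (-15)·(-14) + 13·(-15) = 110 + 210 - 195 = 125
|n|² = 100 + 196 + 225 = 521
proj_n m = (125/521) · (10, -14, -15) ≈ (2.399, -3.359, -3.599)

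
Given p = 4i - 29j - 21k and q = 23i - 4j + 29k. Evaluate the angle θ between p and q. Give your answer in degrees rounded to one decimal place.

107.4

p · q = 4·23 + (-29)·(-4) + (-21)·29 = 92 + 116 - 609 = -401
|p|² = 16 + 841 + 441 = 1298,  |p| = √1298 ≈ 36.027767
|q|² = 529 + 16 + 841 = 1386,  |q| = √1386 ≈ 37.229021
cos θ = -401 / (36.027767 · 37.229021) ≈ -0.29897
θ = arccos(-0.29897) ≈ 107.4°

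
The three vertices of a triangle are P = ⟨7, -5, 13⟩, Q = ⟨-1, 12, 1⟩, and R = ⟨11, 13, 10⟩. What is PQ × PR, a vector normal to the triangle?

(165, -72, -212)

PQ = (-8, 17, -12)
PR = (4, 18, -3)
i: 17·(-3) - (-12)·18 = -51 - (-216) = 165
j: (-12)·4 - (-8)·(-3) = -48 - 24 = -72
k: (-8)·18 - 17·4 = -144 - 68 = -212
PQ × PR = (165, -72, -212)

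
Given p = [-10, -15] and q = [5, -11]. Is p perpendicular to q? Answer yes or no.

p · q = (-10)·5 + (-15)·(-11) = -50 + 165 = 115
Nonzero, so the vectors are not orthogonal.

no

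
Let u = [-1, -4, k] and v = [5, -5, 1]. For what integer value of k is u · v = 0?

-15

u · v = (-1)·5 + (-4)·(-5) + k·1 = 15 + 1k
Set equal to 0: 1k = -15, so k = -15.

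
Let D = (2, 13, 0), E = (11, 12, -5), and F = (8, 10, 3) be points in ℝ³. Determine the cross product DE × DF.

DE = (9, -1, -5)
DF = (6, -3, 3)
i: (-1)·3 - (-5)·(-3) = -3 - 15 = -18
j: (-5)·6 - 9·3 = -30 - 27 = -57
k: 9·(-3) - (-1)·6 = -27 - (-6) = -21
DE × DF = (-18, -57, -21)

(-18, -57, -21)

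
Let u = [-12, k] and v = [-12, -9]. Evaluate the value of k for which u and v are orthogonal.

16

u · v = (-12)·(-12) + k·(-9) = 144 - 9k
Set equal to 0: -9k = -144, so k = 16.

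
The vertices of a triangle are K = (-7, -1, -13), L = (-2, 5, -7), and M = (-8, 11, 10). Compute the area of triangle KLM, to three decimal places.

76.408

KL = (5, 6, 6),  KM = (-1, 12, 23)
i: 6·23 - 6·12 = 138 - 72 = 66
j: 6·(-1) - 5·23 = -6 - 115 = -121
k: 5·12 - 6·(-1) = 60 - (-6) = 66
KL × KM = (66, -121, 66)
|KL × KM| = √23353 ≈ 152.8169
area = ½ · 152.8169 ≈ 76.408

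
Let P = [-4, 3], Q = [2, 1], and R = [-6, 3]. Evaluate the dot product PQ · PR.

-12

PQ = Q − P = (6, -2)
PR = R − P = (-2, 0)
PQ · PR = 6·(-2) + (-2)·0 = -12 + 0 = -12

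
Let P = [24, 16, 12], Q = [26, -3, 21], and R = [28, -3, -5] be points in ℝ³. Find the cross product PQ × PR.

(494, 70, 38)

PQ = (2, -19, 9)
PR = (4, -19, -17)
i: (-19)·(-17) - 9·(-19) = 323 - (-171) = 494
j: 9·4 - 2·(-17) = 36 - (-34) = 70
k: 2·(-19) - (-19)·4 = -38 - (-76) = 38
PQ × PR = (494, 70, 38)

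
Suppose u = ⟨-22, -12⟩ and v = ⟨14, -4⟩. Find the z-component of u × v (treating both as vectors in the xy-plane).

256

(-22)·(-4) - (-12)·14 = 88 - (-168) = 256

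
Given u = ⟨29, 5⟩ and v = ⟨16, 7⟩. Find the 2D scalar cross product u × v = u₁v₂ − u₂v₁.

29·7 - 5·16 = 203 - 80 = 123

123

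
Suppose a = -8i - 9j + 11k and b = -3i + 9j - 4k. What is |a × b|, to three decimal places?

134.145

i: (-9)·(-4) - 11·9 = 36 - 99 = -63
j: 11·(-3) - (-8)·(-4) = -33 - 32 = -65
k: (-8)·9 - (-9)·(-3) = -72 - 27 = -99
a × b = (-63, -65, -99)
|a × b| = √((-63)² + (-65)² + (-99)²) = √17995 ≈ 134.1454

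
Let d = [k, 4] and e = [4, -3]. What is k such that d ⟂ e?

3

d · e = k·4 + 4·(-3) = -12 + 4k
Set equal to 0: 4k = 12, so k = 3.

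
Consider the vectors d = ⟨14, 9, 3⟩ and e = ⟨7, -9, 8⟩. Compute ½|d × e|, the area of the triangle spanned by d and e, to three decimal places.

i: 9·8 - 3·(-9) = 72 - (-27) = 99
j: 3·7 - 14·8 = 21 - 112 = -91
k: 14·(-9) - 9·7 = -126 - 63 = -189
d × e = (99, -91, -189)
|d × e| = √(99² + (-91)² + (-189)²) = √53803 ≈ 231.9547
area = ½ · 231.9547 ≈ 115.977

115.977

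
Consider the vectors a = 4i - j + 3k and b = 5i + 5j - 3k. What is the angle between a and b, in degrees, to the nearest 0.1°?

a · b = 4·5 + (-1)·5 + 3·(-3) = 20 - 5 - 9 = 6
|a|² = 16 + 1 + 9 = 26,  |a| = √26 ≈ 5.099020
|b|² = 25 + 25 + 9 = 59,  |b| = √59 ≈ 7.681146
cos θ = 6 / (5.099020 · 7.681146) ≈ 0.15319
θ = arccos(0.15319) ≈ 81.2°

81.2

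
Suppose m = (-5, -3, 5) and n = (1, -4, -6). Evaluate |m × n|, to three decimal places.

i: (-3)·(-6) - 5·(-4) = 18 - (-20) = 38
j: 5·1 - (-5)·(-6) = 5 - 30 = -25
k: (-5)·(-4) - (-3)·1 = 20 - (-3) = 23
m × n = (38, -25, 23)
|m × n| = √(38² + (-25)² + 23²) = √2598 ≈ 50.9706

50.971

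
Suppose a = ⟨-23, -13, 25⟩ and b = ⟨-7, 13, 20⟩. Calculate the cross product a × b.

i: (-13)·20 - 25·13 = -260 - 325 = -585
j: 25·(-7) - (-23)·20 = -175 - (-460) = 285
k: (-23)·13 - (-13)·(-7) = -299 - 91 = -390
a × b = (-585, 285, -390)

(-585, 285, -390)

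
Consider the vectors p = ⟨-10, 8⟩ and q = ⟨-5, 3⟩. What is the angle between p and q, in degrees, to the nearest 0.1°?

7.7

p · q = (-10)·(-5) + 8·3 = 50 + 24 = 74
|p|² = 100 + 64 = 164,  |p| = √164 ≈ 12.806248
|q|² = 25 + 9 = 34,  |q| = √34 ≈ 5.830952
cos θ = 74 / (12.806248 · 5.830952) ≈ 0.99099
θ = arccos(0.99099) ≈ 7.7°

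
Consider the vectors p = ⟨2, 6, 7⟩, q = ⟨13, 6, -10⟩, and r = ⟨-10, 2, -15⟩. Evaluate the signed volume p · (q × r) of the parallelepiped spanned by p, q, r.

q × r:
i: 6·(-15) - (-10)·2 = -90 - (-20) = -70
j: (-10)·(-10) - 13·(-15) = 100 - (-195) = 295
k: 13·2 - 6·(-10) = 26 - (-60) = 86
q × r = (-70, 295, 86)
p · (q × r) = 2·(-70) + 6·295 + 7·86 = -140 + 1770 + 602 = 2232

2232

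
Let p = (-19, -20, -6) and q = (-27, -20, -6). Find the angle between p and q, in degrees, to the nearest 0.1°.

p · q = (-19)·(-27) + (-20)·(-20) + (-6)·(-6) = 513 + 400 + 36 = 949
|p|² = 361 + 400 + 36 = 797,  |p| = √797 ≈ 28.231188
|q|² = 729 + 400 + 36 = 1165,  |q| = √1165 ≈ 34.132096
cos θ = 949 / (28.231188 · 34.132096) ≈ 0.98486
θ = arccos(0.98486) ≈ 10.0°

10.0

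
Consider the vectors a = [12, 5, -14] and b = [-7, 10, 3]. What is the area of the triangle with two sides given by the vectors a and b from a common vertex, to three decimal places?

113.901

i: 5·3 - (-14)·10 = 15 - (-140) = 155
j: (-14)·(-7) - 12·3 = 98 - 36 = 62
k: 12·10 - 5·(-7) = 120 - (-35) = 155
a × b = (155, 62, 155)
|a × b| = √(155² + 62² + 155²) = √51894 ≈ 227.8025
area = ½ · 227.8025 ≈ 113.901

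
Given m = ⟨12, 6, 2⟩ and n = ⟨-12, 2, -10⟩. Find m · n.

-152

m · n = 12·(-12) + 6·2 + 2·(-10) = -144 + 12 - 20 = -152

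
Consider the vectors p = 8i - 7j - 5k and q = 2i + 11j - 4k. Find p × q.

(83, 22, 102)

i: (-7)·(-4) - (-5)·11 = 28 - (-55) = 83
j: (-5)·2 - 8·(-4) = -10 - (-32) = 22
k: 8·11 - (-7)·2 = 88 - (-14) = 102
p × q = (83, 22, 102)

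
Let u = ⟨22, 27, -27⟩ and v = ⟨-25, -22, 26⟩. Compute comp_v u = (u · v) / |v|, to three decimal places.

u · v = 22·(-25) + 27·(-22) + (-27)·26 = -550 - 594 - 702 = -1846
|v| = √(625 + 484 + 676) = √1785 ≈ 42.2493
comp_v u = -1846 / √1785 ≈ -43.693

-43.693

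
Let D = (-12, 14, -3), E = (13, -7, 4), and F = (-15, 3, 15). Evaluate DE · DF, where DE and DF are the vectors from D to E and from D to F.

DE = E − D = (25, -21, 7)
DF = F − D = (-3, -11, 18)
DE · DF = 25·(-3) + (-21)·(-11) + 7·18 = -75 + 231 + 126 = 282

282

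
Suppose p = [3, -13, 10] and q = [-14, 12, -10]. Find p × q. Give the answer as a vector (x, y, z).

i: (-13)·(-10) - 10·12 = 130 - 120 = 10
j: 10·(-14) - 3·(-10) = -140 - (-30) = -110
k: 3·12 - (-13)·(-14) = 36 - 182 = -146
p × q = (10, -110, -146)

(10, -110, -146)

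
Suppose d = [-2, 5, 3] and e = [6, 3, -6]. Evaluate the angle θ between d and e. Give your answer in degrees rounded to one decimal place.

105.7

d · e = (-2)·6 + 5·3 + 3·(-6) = -12 + 15 - 18 = -15
|d|² = 4 + 25 + 9 = 38,  |d| = √38 ≈ 6.164414
|e|² = 36 + 9 + 36 = 81,  |e| = √81 ≈ 9.000000
cos θ = -15 / (6.164414 · 9.000000) ≈ -0.27037
θ = arccos(-0.27037) ≈ 105.7°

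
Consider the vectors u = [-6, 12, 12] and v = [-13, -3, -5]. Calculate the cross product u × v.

i: 12·(-5) - 12·(-3) = -60 - (-36) = -24
j: 12·(-13) - (-6)·(-5) = -156 - 30 = -186
k: (-6)·(-3) - 12·(-13) = 18 - (-156) = 174
u × v = (-24, -186, 174)

(-24, -186, 174)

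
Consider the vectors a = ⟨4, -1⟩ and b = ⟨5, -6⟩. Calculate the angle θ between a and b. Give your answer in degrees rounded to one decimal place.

a · b = 4·5 + (-1)·(-6) = 20 + 6 = 26
|a|² = 16 + 1 = 17,  |a| = √17 ≈ 4.123106
|b|² = 25 + 36 = 61,  |b| = √61 ≈ 7.810250
cos θ = 26 / (4.123106 · 7.810250) ≈ 0.80739
θ = arccos(0.80739) ≈ 36.2°

36.2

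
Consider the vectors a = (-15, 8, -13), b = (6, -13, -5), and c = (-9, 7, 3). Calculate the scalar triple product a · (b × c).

b × c:
i: (-13)·3 - (-5)·7 = -39 - (-35) = -4
j: (-5)·(-9) - 6·3 = 45 - 18 = 27
k: 6·7 - (-13)·(-9) = 42 - 117 = -75
b × c = (-4, 27, -75)
a · (b × c) = (-15)·(-4) + 8·27 + (-13)·(-75) = 60 + 216 + 975 = 1251

1251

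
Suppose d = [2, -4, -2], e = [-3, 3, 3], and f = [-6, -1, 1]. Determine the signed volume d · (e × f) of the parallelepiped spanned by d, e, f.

e × f:
i: 3·1 - 3·(-1) = 3 - (-3) = 6
j: 3·(-6) - (-3)·1 = -18 - (-3) = -15
k: (-3)·(-1) - 3·(-6) = 3 - (-18) = 21
e × f = (6, -15, 21)
d · (e × f) = 2·6 + (-4)·(-15) + (-2)·21 = 12 + 60 - 42 = 30

30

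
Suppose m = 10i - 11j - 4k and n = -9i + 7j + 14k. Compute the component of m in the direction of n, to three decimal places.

m · n = 10·(-9) + (-11)·7 + (-4)·14 = -90 - 77 - 56 = -223
|n| = √(81 + 49 + 196) = √326 ≈ 18.0555
comp_n m = -223 / √326 ≈ -12.351

-12.351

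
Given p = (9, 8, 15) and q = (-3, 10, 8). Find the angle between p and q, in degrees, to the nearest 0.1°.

46.9

p · q = 9·(-3) + 8·10 + 15·8 = -27 + 80 + 120 = 173
|p|² = 81 + 64 + 225 = 370,  |p| = √370 ≈ 19.235384
|q|² = 9 + 100 + 64 = 173,  |q| = √173 ≈ 13.152946
cos θ = 173 / (19.235384 · 13.152946) ≈ 0.68379
θ = arccos(0.68379) ≈ 46.9°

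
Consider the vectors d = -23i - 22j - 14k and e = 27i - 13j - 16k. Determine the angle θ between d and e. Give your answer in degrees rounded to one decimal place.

d · e = (-23)·27 + (-22)·(-13) + (-14)·(-16) = -621 + 286 + 224 = -111
|d|² = 529 + 484 + 196 = 1209,  |d| = √1209 ≈ 34.770677
|e|² = 729 + 169 + 256 = 1154,  |e| = √1154 ≈ 33.970576
cos θ = -111 / (34.770677 · 33.970576) ≈ -0.09397
θ = arccos(-0.09397) ≈ 95.4°

95.4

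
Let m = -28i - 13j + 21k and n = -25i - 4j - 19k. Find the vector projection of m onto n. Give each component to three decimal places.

(-8.807, -1.409, -6.694)

m · n = (-28)·(-25) + (-13)·(-4) + 21·(-19) = 700 + 52 - 399 = 353
|n|² = 625 + 16 + 361 = 1002
proj_n m = (353/1002) · (-25, -4, -19) ≈ (-8.807, -1.409, -6.694)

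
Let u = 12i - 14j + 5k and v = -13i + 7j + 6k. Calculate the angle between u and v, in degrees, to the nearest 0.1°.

u · v = 12·(-13) + (-14)·7 + 5·6 = -156 - 98 + 30 = -224
|u|² = 144 + 196 + 25 = 365,  |u| = √365 ≈ 19.104973
|v|² = 169 + 49 + 36 = 254,  |v| = √254 ≈ 15.937377
cos θ = -224 / (19.104973 · 15.937377) ≈ -0.73567
θ = arccos(-0.73567) ≈ 137.4°

137.4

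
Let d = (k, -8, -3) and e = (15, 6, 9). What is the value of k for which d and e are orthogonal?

d · e = k·15 + (-8)·6 + (-3)·9 = -75 + 15k
Set equal to 0: 15k = 75, so k = 5.

5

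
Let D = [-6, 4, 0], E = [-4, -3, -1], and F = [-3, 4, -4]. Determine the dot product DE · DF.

10

DE = E − D = (2, -7, -1)
DF = F − D = (3, 0, -4)
DE · DF = 2·3 + (-7)·0 + (-1)·(-4) = 6 + 0 + 4 = 10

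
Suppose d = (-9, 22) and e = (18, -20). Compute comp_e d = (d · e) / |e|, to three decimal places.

d · e = (-9)·18 + 22·(-20) = -162 - 440 = -602
|e| = √(324 + 400) = √724 ≈ 26.9072
comp_e d = -602 / √724 ≈ -22.373

-22.373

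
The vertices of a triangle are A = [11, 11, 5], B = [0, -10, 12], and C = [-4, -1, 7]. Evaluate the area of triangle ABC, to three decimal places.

AB = (-11, -21, 7),  AC = (-15, -12, 2)
i: (-21)·2 - 7·(-12) = -42 - (-84) = 42
j: 7·(-15) - (-11)·2 = -105 - (-22) = -83
k: (-11)·(-12) - (-21)·(-15) = 132 - 315 = -183
AB × AC = (42, -83, -183)
|AB × AC| = √42142 ≈ 205.2852
area = ½ · 205.2852 ≈ 102.643

102.643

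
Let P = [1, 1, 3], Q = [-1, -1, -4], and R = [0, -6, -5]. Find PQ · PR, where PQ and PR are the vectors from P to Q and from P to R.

PQ = Q − P = (-2, -2, -7)
PR = R − P = (-1, -7, -8)
PQ · PR = (-2)·(-1) + (-2)·(-7) + (-7)·(-8) = 2 + 14 + 56 = 72

72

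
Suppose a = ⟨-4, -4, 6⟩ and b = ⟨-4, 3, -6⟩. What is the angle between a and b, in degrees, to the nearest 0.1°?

a · b = (-4)·(-4) + (-4)·3 + 6·(-6) = 16 - 12 - 36 = -32
|a|² = 16 + 16 + 36 = 68,  |a| = √68 ≈ 8.246211
|b|² = 16 + 9 + 36 = 61,  |b| = √61 ≈ 7.810250
cos θ = -32 / (8.246211 · 7.810250) ≈ -0.49686
θ = arccos(-0.49686) ≈ 119.8°

119.8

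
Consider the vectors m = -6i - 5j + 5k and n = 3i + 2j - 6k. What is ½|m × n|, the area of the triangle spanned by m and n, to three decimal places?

i: (-5)·(-6) - 5·2 = 30 - 10 = 20
j: 5·3 - (-6)·(-6) = 15 - 36 = -21
k: (-6)·2 - (-5)·3 = -12 - (-15) = 3
m × n = (20, -21, 3)
|m × n| = √(20² + (-21)² + 3²) = √850 ≈ 29.1548
area = ½ · 29.1548 ≈ 14.577

14.577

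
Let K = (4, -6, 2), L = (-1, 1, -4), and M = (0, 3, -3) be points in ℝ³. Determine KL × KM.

(19, -1, -17)

KL = (-5, 7, -6)
KM = (-4, 9, -5)
i: 7·(-5) - (-6)·9 = -35 - (-54) = 19
j: (-6)·(-4) - (-5)·(-5) = 24 - 25 = -1
k: (-5)·9 - 7·(-4) = -45 - (-28) = -17
KL × KM = (19, -1, -17)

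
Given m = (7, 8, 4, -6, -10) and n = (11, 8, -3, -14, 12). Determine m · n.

m · n = 7·11 + 8·8 + 4·(-3) + (-6)·(-14) + (-10)·12 = 77 + 64 - 12 + 84 - 120 = 93

93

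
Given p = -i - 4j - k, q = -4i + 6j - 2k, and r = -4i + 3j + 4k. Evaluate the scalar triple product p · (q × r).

-138

q × r:
i: 6·4 - (-2)·3 = 24 - (-6) = 30
j: (-2)·(-4) - (-4)·4 = 8 - (-16) = 24
k: (-4)·3 - 6·(-4) = -12 - (-24) = 12
q × r = (30, 24, 12)
p · (q × r) = (-1)·30 + (-4)·24 + (-1)·12 = -30 - 96 - 12 = -138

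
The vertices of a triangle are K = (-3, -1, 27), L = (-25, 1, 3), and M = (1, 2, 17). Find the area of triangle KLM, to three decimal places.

KL = (-22, 2, -24),  KM = (4, 3, -10)
i: 2·(-10) - (-24)·3 = -20 - (-72) = 52
j: (-24)·4 - (-22)·(-10) = -96 - 220 = -316
k: (-22)·3 - 2·4 = -66 - 8 = -74
KL × KM = (52, -316, -74)
|KL × KM| = √108036 ≈ 328.6883
area = ½ · 328.6883 ≈ 164.344

164.344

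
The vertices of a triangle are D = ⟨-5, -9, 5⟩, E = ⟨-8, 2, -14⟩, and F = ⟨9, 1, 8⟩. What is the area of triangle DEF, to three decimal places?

DE = (-3, 11, -19),  DF = (14, 10, 3)
i: 11·3 - (-19)·10 = 33 - (-190) = 223
j: (-19)·14 - (-3)·3 = -266 - (-9) = -257
k: (-3)·10 - 11·14 = -30 - 154 = -184
DE × DF = (223, -257, -184)
|DE × DF| = √149634 ≈ 386.8255
area = ½ · 386.8255 ≈ 193.413

193.413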